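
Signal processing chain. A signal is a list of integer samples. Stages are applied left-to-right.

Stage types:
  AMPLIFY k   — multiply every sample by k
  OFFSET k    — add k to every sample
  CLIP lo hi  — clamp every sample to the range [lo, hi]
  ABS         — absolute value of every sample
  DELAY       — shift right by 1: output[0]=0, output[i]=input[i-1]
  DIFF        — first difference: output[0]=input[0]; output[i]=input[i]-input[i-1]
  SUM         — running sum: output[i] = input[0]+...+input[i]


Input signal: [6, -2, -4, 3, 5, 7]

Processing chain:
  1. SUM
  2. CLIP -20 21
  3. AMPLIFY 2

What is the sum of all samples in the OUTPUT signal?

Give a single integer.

Answer: 72

Derivation:
Input: [6, -2, -4, 3, 5, 7]
Stage 1 (SUM): sum[0..0]=6, sum[0..1]=4, sum[0..2]=0, sum[0..3]=3, sum[0..4]=8, sum[0..5]=15 -> [6, 4, 0, 3, 8, 15]
Stage 2 (CLIP -20 21): clip(6,-20,21)=6, clip(4,-20,21)=4, clip(0,-20,21)=0, clip(3,-20,21)=3, clip(8,-20,21)=8, clip(15,-20,21)=15 -> [6, 4, 0, 3, 8, 15]
Stage 3 (AMPLIFY 2): 6*2=12, 4*2=8, 0*2=0, 3*2=6, 8*2=16, 15*2=30 -> [12, 8, 0, 6, 16, 30]
Output sum: 72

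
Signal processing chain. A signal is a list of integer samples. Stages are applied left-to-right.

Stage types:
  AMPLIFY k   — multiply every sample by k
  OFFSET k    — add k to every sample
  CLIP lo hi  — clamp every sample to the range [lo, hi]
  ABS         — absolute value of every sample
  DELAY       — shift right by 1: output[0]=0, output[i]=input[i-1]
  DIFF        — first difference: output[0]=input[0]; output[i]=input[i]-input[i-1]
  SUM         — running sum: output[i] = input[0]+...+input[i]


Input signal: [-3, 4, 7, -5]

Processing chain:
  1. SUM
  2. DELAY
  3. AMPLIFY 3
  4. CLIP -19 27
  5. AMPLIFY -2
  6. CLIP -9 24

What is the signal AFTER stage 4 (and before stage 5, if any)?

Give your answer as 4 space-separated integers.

Answer: 0 -9 3 24

Derivation:
Input: [-3, 4, 7, -5]
Stage 1 (SUM): sum[0..0]=-3, sum[0..1]=1, sum[0..2]=8, sum[0..3]=3 -> [-3, 1, 8, 3]
Stage 2 (DELAY): [0, -3, 1, 8] = [0, -3, 1, 8] -> [0, -3, 1, 8]
Stage 3 (AMPLIFY 3): 0*3=0, -3*3=-9, 1*3=3, 8*3=24 -> [0, -9, 3, 24]
Stage 4 (CLIP -19 27): clip(0,-19,27)=0, clip(-9,-19,27)=-9, clip(3,-19,27)=3, clip(24,-19,27)=24 -> [0, -9, 3, 24]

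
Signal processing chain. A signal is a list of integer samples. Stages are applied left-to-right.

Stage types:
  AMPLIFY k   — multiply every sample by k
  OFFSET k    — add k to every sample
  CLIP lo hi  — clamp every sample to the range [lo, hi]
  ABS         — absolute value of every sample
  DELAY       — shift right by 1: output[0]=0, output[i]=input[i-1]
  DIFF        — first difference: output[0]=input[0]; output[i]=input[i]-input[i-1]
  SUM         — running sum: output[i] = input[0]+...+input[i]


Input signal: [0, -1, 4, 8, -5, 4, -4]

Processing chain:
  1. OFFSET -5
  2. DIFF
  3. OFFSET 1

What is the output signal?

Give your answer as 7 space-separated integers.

Input: [0, -1, 4, 8, -5, 4, -4]
Stage 1 (OFFSET -5): 0+-5=-5, -1+-5=-6, 4+-5=-1, 8+-5=3, -5+-5=-10, 4+-5=-1, -4+-5=-9 -> [-5, -6, -1, 3, -10, -1, -9]
Stage 2 (DIFF): s[0]=-5, -6--5=-1, -1--6=5, 3--1=4, -10-3=-13, -1--10=9, -9--1=-8 -> [-5, -1, 5, 4, -13, 9, -8]
Stage 3 (OFFSET 1): -5+1=-4, -1+1=0, 5+1=6, 4+1=5, -13+1=-12, 9+1=10, -8+1=-7 -> [-4, 0, 6, 5, -12, 10, -7]

Answer: -4 0 6 5 -12 10 -7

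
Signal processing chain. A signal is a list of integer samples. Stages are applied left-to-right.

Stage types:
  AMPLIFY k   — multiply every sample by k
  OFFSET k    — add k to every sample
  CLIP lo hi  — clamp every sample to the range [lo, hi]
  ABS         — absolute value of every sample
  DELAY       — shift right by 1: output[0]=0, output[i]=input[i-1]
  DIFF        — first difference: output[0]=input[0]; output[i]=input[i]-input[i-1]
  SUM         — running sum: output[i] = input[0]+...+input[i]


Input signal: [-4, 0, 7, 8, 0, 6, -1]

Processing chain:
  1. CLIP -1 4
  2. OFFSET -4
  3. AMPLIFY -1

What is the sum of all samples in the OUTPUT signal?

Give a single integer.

Answer: 18

Derivation:
Input: [-4, 0, 7, 8, 0, 6, -1]
Stage 1 (CLIP -1 4): clip(-4,-1,4)=-1, clip(0,-1,4)=0, clip(7,-1,4)=4, clip(8,-1,4)=4, clip(0,-1,4)=0, clip(6,-1,4)=4, clip(-1,-1,4)=-1 -> [-1, 0, 4, 4, 0, 4, -1]
Stage 2 (OFFSET -4): -1+-4=-5, 0+-4=-4, 4+-4=0, 4+-4=0, 0+-4=-4, 4+-4=0, -1+-4=-5 -> [-5, -4, 0, 0, -4, 0, -5]
Stage 3 (AMPLIFY -1): -5*-1=5, -4*-1=4, 0*-1=0, 0*-1=0, -4*-1=4, 0*-1=0, -5*-1=5 -> [5, 4, 0, 0, 4, 0, 5]
Output sum: 18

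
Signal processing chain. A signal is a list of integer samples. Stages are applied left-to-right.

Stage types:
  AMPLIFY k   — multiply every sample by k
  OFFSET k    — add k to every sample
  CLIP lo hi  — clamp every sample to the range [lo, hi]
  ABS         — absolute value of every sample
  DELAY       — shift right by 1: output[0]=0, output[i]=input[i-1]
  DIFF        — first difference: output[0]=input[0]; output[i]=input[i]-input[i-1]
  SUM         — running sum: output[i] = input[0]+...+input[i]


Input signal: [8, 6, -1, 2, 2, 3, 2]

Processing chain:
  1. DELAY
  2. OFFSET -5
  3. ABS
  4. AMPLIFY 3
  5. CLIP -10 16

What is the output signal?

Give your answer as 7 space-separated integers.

Input: [8, 6, -1, 2, 2, 3, 2]
Stage 1 (DELAY): [0, 8, 6, -1, 2, 2, 3] = [0, 8, 6, -1, 2, 2, 3] -> [0, 8, 6, -1, 2, 2, 3]
Stage 2 (OFFSET -5): 0+-5=-5, 8+-5=3, 6+-5=1, -1+-5=-6, 2+-5=-3, 2+-5=-3, 3+-5=-2 -> [-5, 3, 1, -6, -3, -3, -2]
Stage 3 (ABS): |-5|=5, |3|=3, |1|=1, |-6|=6, |-3|=3, |-3|=3, |-2|=2 -> [5, 3, 1, 6, 3, 3, 2]
Stage 4 (AMPLIFY 3): 5*3=15, 3*3=9, 1*3=3, 6*3=18, 3*3=9, 3*3=9, 2*3=6 -> [15, 9, 3, 18, 9, 9, 6]
Stage 5 (CLIP -10 16): clip(15,-10,16)=15, clip(9,-10,16)=9, clip(3,-10,16)=3, clip(18,-10,16)=16, clip(9,-10,16)=9, clip(9,-10,16)=9, clip(6,-10,16)=6 -> [15, 9, 3, 16, 9, 9, 6]

Answer: 15 9 3 16 9 9 6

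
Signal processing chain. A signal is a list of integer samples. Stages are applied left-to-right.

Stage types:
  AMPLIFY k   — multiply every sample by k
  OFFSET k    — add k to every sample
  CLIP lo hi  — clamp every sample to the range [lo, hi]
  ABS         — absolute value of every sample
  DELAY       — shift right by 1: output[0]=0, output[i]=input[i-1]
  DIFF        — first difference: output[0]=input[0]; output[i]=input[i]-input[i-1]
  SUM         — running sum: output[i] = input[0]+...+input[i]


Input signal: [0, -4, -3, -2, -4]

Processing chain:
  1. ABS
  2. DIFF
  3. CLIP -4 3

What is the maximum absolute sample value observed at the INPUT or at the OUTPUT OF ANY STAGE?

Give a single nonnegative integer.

Input: [0, -4, -3, -2, -4] (max |s|=4)
Stage 1 (ABS): |0|=0, |-4|=4, |-3|=3, |-2|=2, |-4|=4 -> [0, 4, 3, 2, 4] (max |s|=4)
Stage 2 (DIFF): s[0]=0, 4-0=4, 3-4=-1, 2-3=-1, 4-2=2 -> [0, 4, -1, -1, 2] (max |s|=4)
Stage 3 (CLIP -4 3): clip(0,-4,3)=0, clip(4,-4,3)=3, clip(-1,-4,3)=-1, clip(-1,-4,3)=-1, clip(2,-4,3)=2 -> [0, 3, -1, -1, 2] (max |s|=3)
Overall max amplitude: 4

Answer: 4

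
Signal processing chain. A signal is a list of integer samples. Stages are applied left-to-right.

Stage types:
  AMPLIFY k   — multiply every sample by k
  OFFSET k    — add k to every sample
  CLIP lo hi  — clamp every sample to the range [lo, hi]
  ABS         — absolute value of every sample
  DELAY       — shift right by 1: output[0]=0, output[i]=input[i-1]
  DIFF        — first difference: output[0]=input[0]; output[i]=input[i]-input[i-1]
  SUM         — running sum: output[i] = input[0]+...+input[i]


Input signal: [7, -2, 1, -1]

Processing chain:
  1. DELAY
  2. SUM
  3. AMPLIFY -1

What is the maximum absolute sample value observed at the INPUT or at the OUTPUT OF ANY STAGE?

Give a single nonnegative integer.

Answer: 7

Derivation:
Input: [7, -2, 1, -1] (max |s|=7)
Stage 1 (DELAY): [0, 7, -2, 1] = [0, 7, -2, 1] -> [0, 7, -2, 1] (max |s|=7)
Stage 2 (SUM): sum[0..0]=0, sum[0..1]=7, sum[0..2]=5, sum[0..3]=6 -> [0, 7, 5, 6] (max |s|=7)
Stage 3 (AMPLIFY -1): 0*-1=0, 7*-1=-7, 5*-1=-5, 6*-1=-6 -> [0, -7, -5, -6] (max |s|=7)
Overall max amplitude: 7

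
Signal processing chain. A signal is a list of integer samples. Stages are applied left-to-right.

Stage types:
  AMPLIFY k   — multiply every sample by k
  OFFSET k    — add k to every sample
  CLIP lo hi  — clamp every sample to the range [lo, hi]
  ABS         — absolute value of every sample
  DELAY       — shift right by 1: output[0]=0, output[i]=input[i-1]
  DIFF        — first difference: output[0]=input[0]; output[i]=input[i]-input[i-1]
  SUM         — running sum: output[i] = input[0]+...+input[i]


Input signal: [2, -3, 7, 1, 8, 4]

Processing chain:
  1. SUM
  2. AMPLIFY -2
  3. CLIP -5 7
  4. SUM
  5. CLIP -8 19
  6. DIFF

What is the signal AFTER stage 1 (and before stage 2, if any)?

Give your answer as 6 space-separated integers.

Input: [2, -3, 7, 1, 8, 4]
Stage 1 (SUM): sum[0..0]=2, sum[0..1]=-1, sum[0..2]=6, sum[0..3]=7, sum[0..4]=15, sum[0..5]=19 -> [2, -1, 6, 7, 15, 19]

Answer: 2 -1 6 7 15 19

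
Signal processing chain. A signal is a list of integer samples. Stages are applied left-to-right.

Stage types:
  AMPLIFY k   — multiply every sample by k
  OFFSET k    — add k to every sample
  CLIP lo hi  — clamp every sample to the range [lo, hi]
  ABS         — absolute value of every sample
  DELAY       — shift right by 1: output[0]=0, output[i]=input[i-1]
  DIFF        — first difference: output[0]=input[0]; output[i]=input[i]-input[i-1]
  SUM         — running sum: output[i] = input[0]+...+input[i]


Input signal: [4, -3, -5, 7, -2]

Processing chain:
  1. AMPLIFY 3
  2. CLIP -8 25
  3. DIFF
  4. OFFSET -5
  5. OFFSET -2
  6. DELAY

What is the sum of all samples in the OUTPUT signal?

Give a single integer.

Input: [4, -3, -5, 7, -2]
Stage 1 (AMPLIFY 3): 4*3=12, -3*3=-9, -5*3=-15, 7*3=21, -2*3=-6 -> [12, -9, -15, 21, -6]
Stage 2 (CLIP -8 25): clip(12,-8,25)=12, clip(-9,-8,25)=-8, clip(-15,-8,25)=-8, clip(21,-8,25)=21, clip(-6,-8,25)=-6 -> [12, -8, -8, 21, -6]
Stage 3 (DIFF): s[0]=12, -8-12=-20, -8--8=0, 21--8=29, -6-21=-27 -> [12, -20, 0, 29, -27]
Stage 4 (OFFSET -5): 12+-5=7, -20+-5=-25, 0+-5=-5, 29+-5=24, -27+-5=-32 -> [7, -25, -5, 24, -32]
Stage 5 (OFFSET -2): 7+-2=5, -25+-2=-27, -5+-2=-7, 24+-2=22, -32+-2=-34 -> [5, -27, -7, 22, -34]
Stage 6 (DELAY): [0, 5, -27, -7, 22] = [0, 5, -27, -7, 22] -> [0, 5, -27, -7, 22]
Output sum: -7

Answer: -7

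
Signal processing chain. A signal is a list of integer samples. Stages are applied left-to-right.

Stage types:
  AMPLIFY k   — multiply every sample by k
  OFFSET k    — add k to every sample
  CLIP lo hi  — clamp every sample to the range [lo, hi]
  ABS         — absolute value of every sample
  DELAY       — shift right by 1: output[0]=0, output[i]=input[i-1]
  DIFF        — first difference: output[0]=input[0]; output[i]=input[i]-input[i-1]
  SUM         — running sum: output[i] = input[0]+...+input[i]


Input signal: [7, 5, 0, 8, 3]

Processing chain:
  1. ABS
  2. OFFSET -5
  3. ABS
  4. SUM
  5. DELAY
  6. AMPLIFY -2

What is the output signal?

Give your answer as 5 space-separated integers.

Input: [7, 5, 0, 8, 3]
Stage 1 (ABS): |7|=7, |5|=5, |0|=0, |8|=8, |3|=3 -> [7, 5, 0, 8, 3]
Stage 2 (OFFSET -5): 7+-5=2, 5+-5=0, 0+-5=-5, 8+-5=3, 3+-5=-2 -> [2, 0, -5, 3, -2]
Stage 3 (ABS): |2|=2, |0|=0, |-5|=5, |3|=3, |-2|=2 -> [2, 0, 5, 3, 2]
Stage 4 (SUM): sum[0..0]=2, sum[0..1]=2, sum[0..2]=7, sum[0..3]=10, sum[0..4]=12 -> [2, 2, 7, 10, 12]
Stage 5 (DELAY): [0, 2, 2, 7, 10] = [0, 2, 2, 7, 10] -> [0, 2, 2, 7, 10]
Stage 6 (AMPLIFY -2): 0*-2=0, 2*-2=-4, 2*-2=-4, 7*-2=-14, 10*-2=-20 -> [0, -4, -4, -14, -20]

Answer: 0 -4 -4 -14 -20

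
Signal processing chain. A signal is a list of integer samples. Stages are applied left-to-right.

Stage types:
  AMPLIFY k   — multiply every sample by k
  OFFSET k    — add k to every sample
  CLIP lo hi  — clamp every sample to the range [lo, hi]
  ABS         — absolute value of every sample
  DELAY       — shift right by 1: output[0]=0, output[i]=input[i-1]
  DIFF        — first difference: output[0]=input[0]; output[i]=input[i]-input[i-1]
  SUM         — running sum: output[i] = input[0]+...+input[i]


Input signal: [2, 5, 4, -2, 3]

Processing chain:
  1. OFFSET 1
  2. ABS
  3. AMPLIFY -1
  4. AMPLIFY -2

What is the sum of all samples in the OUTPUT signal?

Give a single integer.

Answer: 38

Derivation:
Input: [2, 5, 4, -2, 3]
Stage 1 (OFFSET 1): 2+1=3, 5+1=6, 4+1=5, -2+1=-1, 3+1=4 -> [3, 6, 5, -1, 4]
Stage 2 (ABS): |3|=3, |6|=6, |5|=5, |-1|=1, |4|=4 -> [3, 6, 5, 1, 4]
Stage 3 (AMPLIFY -1): 3*-1=-3, 6*-1=-6, 5*-1=-5, 1*-1=-1, 4*-1=-4 -> [-3, -6, -5, -1, -4]
Stage 4 (AMPLIFY -2): -3*-2=6, -6*-2=12, -5*-2=10, -1*-2=2, -4*-2=8 -> [6, 12, 10, 2, 8]
Output sum: 38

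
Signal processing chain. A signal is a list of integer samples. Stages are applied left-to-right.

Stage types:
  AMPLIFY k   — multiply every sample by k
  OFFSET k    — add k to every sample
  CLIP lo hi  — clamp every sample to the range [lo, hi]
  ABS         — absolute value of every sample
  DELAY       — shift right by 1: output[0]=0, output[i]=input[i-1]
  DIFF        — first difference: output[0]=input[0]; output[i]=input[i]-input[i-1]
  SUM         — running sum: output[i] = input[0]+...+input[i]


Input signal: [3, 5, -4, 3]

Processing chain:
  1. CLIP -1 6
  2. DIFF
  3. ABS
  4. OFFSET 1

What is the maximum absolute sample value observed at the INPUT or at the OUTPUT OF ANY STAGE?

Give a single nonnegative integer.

Input: [3, 5, -4, 3] (max |s|=5)
Stage 1 (CLIP -1 6): clip(3,-1,6)=3, clip(5,-1,6)=5, clip(-4,-1,6)=-1, clip(3,-1,6)=3 -> [3, 5, -1, 3] (max |s|=5)
Stage 2 (DIFF): s[0]=3, 5-3=2, -1-5=-6, 3--1=4 -> [3, 2, -6, 4] (max |s|=6)
Stage 3 (ABS): |3|=3, |2|=2, |-6|=6, |4|=4 -> [3, 2, 6, 4] (max |s|=6)
Stage 4 (OFFSET 1): 3+1=4, 2+1=3, 6+1=7, 4+1=5 -> [4, 3, 7, 5] (max |s|=7)
Overall max amplitude: 7

Answer: 7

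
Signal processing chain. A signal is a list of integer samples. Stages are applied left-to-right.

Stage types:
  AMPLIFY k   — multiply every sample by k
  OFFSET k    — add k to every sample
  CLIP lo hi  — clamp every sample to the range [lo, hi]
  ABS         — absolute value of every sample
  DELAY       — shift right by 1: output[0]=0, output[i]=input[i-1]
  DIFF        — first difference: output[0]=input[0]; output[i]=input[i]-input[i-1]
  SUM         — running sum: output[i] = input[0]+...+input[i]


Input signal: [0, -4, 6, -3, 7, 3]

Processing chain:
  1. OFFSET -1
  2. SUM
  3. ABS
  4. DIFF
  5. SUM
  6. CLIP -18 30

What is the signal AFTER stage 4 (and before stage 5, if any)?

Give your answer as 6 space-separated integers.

Input: [0, -4, 6, -3, 7, 3]
Stage 1 (OFFSET -1): 0+-1=-1, -4+-1=-5, 6+-1=5, -3+-1=-4, 7+-1=6, 3+-1=2 -> [-1, -5, 5, -4, 6, 2]
Stage 2 (SUM): sum[0..0]=-1, sum[0..1]=-6, sum[0..2]=-1, sum[0..3]=-5, sum[0..4]=1, sum[0..5]=3 -> [-1, -6, -1, -5, 1, 3]
Stage 3 (ABS): |-1|=1, |-6|=6, |-1|=1, |-5|=5, |1|=1, |3|=3 -> [1, 6, 1, 5, 1, 3]
Stage 4 (DIFF): s[0]=1, 6-1=5, 1-6=-5, 5-1=4, 1-5=-4, 3-1=2 -> [1, 5, -5, 4, -4, 2]

Answer: 1 5 -5 4 -4 2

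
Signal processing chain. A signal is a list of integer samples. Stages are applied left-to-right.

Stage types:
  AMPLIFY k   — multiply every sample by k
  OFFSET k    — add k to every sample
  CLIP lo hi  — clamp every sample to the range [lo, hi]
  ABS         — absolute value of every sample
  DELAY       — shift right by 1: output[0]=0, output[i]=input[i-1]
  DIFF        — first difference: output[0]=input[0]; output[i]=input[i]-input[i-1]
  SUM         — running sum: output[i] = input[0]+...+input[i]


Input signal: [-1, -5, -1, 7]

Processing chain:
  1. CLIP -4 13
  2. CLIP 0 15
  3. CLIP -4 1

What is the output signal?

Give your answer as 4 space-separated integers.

Input: [-1, -5, -1, 7]
Stage 1 (CLIP -4 13): clip(-1,-4,13)=-1, clip(-5,-4,13)=-4, clip(-1,-4,13)=-1, clip(7,-4,13)=7 -> [-1, -4, -1, 7]
Stage 2 (CLIP 0 15): clip(-1,0,15)=0, clip(-4,0,15)=0, clip(-1,0,15)=0, clip(7,0,15)=7 -> [0, 0, 0, 7]
Stage 3 (CLIP -4 1): clip(0,-4,1)=0, clip(0,-4,1)=0, clip(0,-4,1)=0, clip(7,-4,1)=1 -> [0, 0, 0, 1]

Answer: 0 0 0 1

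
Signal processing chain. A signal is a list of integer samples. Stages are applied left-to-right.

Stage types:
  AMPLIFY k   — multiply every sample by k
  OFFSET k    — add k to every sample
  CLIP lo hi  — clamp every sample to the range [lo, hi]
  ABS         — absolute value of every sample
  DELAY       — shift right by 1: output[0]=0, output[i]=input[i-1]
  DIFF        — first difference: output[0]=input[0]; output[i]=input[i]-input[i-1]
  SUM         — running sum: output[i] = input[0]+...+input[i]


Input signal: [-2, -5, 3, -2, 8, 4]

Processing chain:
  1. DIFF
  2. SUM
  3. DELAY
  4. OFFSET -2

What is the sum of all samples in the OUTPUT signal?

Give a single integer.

Answer: -10

Derivation:
Input: [-2, -5, 3, -2, 8, 4]
Stage 1 (DIFF): s[0]=-2, -5--2=-3, 3--5=8, -2-3=-5, 8--2=10, 4-8=-4 -> [-2, -3, 8, -5, 10, -4]
Stage 2 (SUM): sum[0..0]=-2, sum[0..1]=-5, sum[0..2]=3, sum[0..3]=-2, sum[0..4]=8, sum[0..5]=4 -> [-2, -5, 3, -2, 8, 4]
Stage 3 (DELAY): [0, -2, -5, 3, -2, 8] = [0, -2, -5, 3, -2, 8] -> [0, -2, -5, 3, -2, 8]
Stage 4 (OFFSET -2): 0+-2=-2, -2+-2=-4, -5+-2=-7, 3+-2=1, -2+-2=-4, 8+-2=6 -> [-2, -4, -7, 1, -4, 6]
Output sum: -10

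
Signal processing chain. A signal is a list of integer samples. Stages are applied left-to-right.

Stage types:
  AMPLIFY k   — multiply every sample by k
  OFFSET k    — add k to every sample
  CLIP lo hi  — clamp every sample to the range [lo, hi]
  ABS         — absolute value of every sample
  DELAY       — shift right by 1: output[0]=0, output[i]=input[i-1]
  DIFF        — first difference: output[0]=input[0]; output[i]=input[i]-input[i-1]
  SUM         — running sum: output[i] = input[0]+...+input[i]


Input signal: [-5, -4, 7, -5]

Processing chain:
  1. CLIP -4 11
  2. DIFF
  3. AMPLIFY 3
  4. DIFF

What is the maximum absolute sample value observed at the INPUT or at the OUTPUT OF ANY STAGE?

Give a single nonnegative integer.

Answer: 66

Derivation:
Input: [-5, -4, 7, -5] (max |s|=7)
Stage 1 (CLIP -4 11): clip(-5,-4,11)=-4, clip(-4,-4,11)=-4, clip(7,-4,11)=7, clip(-5,-4,11)=-4 -> [-4, -4, 7, -4] (max |s|=7)
Stage 2 (DIFF): s[0]=-4, -4--4=0, 7--4=11, -4-7=-11 -> [-4, 0, 11, -11] (max |s|=11)
Stage 3 (AMPLIFY 3): -4*3=-12, 0*3=0, 11*3=33, -11*3=-33 -> [-12, 0, 33, -33] (max |s|=33)
Stage 4 (DIFF): s[0]=-12, 0--12=12, 33-0=33, -33-33=-66 -> [-12, 12, 33, -66] (max |s|=66)
Overall max amplitude: 66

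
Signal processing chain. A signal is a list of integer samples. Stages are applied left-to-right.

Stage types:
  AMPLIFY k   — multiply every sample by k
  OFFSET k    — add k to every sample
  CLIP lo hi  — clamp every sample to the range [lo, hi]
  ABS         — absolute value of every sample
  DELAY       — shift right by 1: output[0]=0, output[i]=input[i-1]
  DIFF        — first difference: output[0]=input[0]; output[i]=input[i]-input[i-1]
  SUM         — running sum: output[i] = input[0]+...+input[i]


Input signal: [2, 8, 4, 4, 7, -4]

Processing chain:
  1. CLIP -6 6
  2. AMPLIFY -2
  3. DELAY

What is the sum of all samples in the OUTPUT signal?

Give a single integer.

Input: [2, 8, 4, 4, 7, -4]
Stage 1 (CLIP -6 6): clip(2,-6,6)=2, clip(8,-6,6)=6, clip(4,-6,6)=4, clip(4,-6,6)=4, clip(7,-6,6)=6, clip(-4,-6,6)=-4 -> [2, 6, 4, 4, 6, -4]
Stage 2 (AMPLIFY -2): 2*-2=-4, 6*-2=-12, 4*-2=-8, 4*-2=-8, 6*-2=-12, -4*-2=8 -> [-4, -12, -8, -8, -12, 8]
Stage 3 (DELAY): [0, -4, -12, -8, -8, -12] = [0, -4, -12, -8, -8, -12] -> [0, -4, -12, -8, -8, -12]
Output sum: -44

Answer: -44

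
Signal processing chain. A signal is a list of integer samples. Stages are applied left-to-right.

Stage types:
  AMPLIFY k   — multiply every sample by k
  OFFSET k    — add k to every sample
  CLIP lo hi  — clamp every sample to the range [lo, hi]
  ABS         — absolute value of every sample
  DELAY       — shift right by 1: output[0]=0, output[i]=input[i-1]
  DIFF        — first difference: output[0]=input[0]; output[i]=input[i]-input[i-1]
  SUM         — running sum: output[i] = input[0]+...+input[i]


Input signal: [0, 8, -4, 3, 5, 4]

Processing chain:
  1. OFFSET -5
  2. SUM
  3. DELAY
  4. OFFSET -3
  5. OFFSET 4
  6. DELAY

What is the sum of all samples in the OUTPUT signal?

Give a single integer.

Input: [0, 8, -4, 3, 5, 4]
Stage 1 (OFFSET -5): 0+-5=-5, 8+-5=3, -4+-5=-9, 3+-5=-2, 5+-5=0, 4+-5=-1 -> [-5, 3, -9, -2, 0, -1]
Stage 2 (SUM): sum[0..0]=-5, sum[0..1]=-2, sum[0..2]=-11, sum[0..3]=-13, sum[0..4]=-13, sum[0..5]=-14 -> [-5, -2, -11, -13, -13, -14]
Stage 3 (DELAY): [0, -5, -2, -11, -13, -13] = [0, -5, -2, -11, -13, -13] -> [0, -5, -2, -11, -13, -13]
Stage 4 (OFFSET -3): 0+-3=-3, -5+-3=-8, -2+-3=-5, -11+-3=-14, -13+-3=-16, -13+-3=-16 -> [-3, -8, -5, -14, -16, -16]
Stage 5 (OFFSET 4): -3+4=1, -8+4=-4, -5+4=-1, -14+4=-10, -16+4=-12, -16+4=-12 -> [1, -4, -1, -10, -12, -12]
Stage 6 (DELAY): [0, 1, -4, -1, -10, -12] = [0, 1, -4, -1, -10, -12] -> [0, 1, -4, -1, -10, -12]
Output sum: -26

Answer: -26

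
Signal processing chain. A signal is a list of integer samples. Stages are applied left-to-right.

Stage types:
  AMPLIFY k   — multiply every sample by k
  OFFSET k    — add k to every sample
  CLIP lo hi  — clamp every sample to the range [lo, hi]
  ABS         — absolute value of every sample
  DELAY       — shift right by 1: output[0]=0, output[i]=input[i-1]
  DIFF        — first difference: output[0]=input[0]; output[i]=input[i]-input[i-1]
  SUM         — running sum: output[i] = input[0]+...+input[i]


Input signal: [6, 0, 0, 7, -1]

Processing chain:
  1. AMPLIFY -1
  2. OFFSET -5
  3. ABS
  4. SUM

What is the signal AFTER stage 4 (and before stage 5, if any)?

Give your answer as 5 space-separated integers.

Answer: 11 16 21 33 37

Derivation:
Input: [6, 0, 0, 7, -1]
Stage 1 (AMPLIFY -1): 6*-1=-6, 0*-1=0, 0*-1=0, 7*-1=-7, -1*-1=1 -> [-6, 0, 0, -7, 1]
Stage 2 (OFFSET -5): -6+-5=-11, 0+-5=-5, 0+-5=-5, -7+-5=-12, 1+-5=-4 -> [-11, -5, -5, -12, -4]
Stage 3 (ABS): |-11|=11, |-5|=5, |-5|=5, |-12|=12, |-4|=4 -> [11, 5, 5, 12, 4]
Stage 4 (SUM): sum[0..0]=11, sum[0..1]=16, sum[0..2]=21, sum[0..3]=33, sum[0..4]=37 -> [11, 16, 21, 33, 37]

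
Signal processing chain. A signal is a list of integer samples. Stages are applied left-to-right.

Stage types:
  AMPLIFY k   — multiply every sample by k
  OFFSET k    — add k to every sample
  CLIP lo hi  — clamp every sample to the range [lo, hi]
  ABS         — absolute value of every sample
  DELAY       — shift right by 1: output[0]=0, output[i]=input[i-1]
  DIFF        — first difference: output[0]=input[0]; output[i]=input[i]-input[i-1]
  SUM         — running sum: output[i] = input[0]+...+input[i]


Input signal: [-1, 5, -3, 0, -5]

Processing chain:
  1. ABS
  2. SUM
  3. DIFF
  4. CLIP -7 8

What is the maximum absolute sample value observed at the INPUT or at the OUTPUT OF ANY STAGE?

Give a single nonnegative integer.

Input: [-1, 5, -3, 0, -5] (max |s|=5)
Stage 1 (ABS): |-1|=1, |5|=5, |-3|=3, |0|=0, |-5|=5 -> [1, 5, 3, 0, 5] (max |s|=5)
Stage 2 (SUM): sum[0..0]=1, sum[0..1]=6, sum[0..2]=9, sum[0..3]=9, sum[0..4]=14 -> [1, 6, 9, 9, 14] (max |s|=14)
Stage 3 (DIFF): s[0]=1, 6-1=5, 9-6=3, 9-9=0, 14-9=5 -> [1, 5, 3, 0, 5] (max |s|=5)
Stage 4 (CLIP -7 8): clip(1,-7,8)=1, clip(5,-7,8)=5, clip(3,-7,8)=3, clip(0,-7,8)=0, clip(5,-7,8)=5 -> [1, 5, 3, 0, 5] (max |s|=5)
Overall max amplitude: 14

Answer: 14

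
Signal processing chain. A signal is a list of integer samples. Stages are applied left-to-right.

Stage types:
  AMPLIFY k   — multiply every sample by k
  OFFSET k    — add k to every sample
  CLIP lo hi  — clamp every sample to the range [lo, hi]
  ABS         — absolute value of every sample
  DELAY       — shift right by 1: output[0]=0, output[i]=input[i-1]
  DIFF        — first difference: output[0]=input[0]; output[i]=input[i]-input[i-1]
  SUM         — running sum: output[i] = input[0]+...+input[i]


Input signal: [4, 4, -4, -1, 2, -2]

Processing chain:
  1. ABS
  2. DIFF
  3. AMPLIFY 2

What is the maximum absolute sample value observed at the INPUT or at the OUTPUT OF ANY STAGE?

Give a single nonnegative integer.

Answer: 8

Derivation:
Input: [4, 4, -4, -1, 2, -2] (max |s|=4)
Stage 1 (ABS): |4|=4, |4|=4, |-4|=4, |-1|=1, |2|=2, |-2|=2 -> [4, 4, 4, 1, 2, 2] (max |s|=4)
Stage 2 (DIFF): s[0]=4, 4-4=0, 4-4=0, 1-4=-3, 2-1=1, 2-2=0 -> [4, 0, 0, -3, 1, 0] (max |s|=4)
Stage 3 (AMPLIFY 2): 4*2=8, 0*2=0, 0*2=0, -3*2=-6, 1*2=2, 0*2=0 -> [8, 0, 0, -6, 2, 0] (max |s|=8)
Overall max amplitude: 8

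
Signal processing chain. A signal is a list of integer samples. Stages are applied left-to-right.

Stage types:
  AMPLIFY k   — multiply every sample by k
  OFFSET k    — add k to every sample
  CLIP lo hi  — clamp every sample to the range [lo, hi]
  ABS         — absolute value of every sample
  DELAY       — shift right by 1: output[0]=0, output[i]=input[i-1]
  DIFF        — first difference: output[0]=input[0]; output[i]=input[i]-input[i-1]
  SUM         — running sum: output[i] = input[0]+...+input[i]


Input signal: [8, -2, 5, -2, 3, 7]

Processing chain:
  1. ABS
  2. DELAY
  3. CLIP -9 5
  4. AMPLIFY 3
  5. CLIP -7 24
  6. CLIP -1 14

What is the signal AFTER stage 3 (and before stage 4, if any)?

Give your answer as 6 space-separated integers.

Input: [8, -2, 5, -2, 3, 7]
Stage 1 (ABS): |8|=8, |-2|=2, |5|=5, |-2|=2, |3|=3, |7|=7 -> [8, 2, 5, 2, 3, 7]
Stage 2 (DELAY): [0, 8, 2, 5, 2, 3] = [0, 8, 2, 5, 2, 3] -> [0, 8, 2, 5, 2, 3]
Stage 3 (CLIP -9 5): clip(0,-9,5)=0, clip(8,-9,5)=5, clip(2,-9,5)=2, clip(5,-9,5)=5, clip(2,-9,5)=2, clip(3,-9,5)=3 -> [0, 5, 2, 5, 2, 3]

Answer: 0 5 2 5 2 3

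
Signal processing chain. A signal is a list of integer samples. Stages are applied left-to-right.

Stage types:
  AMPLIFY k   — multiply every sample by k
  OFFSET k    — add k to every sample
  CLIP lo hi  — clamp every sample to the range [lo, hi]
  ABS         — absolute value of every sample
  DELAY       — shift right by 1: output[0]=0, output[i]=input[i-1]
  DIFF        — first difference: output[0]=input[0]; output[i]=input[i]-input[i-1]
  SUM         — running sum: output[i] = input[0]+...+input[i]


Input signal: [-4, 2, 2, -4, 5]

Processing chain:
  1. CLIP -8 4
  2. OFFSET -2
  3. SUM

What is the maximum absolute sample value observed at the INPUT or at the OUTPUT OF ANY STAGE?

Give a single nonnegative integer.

Answer: 12

Derivation:
Input: [-4, 2, 2, -4, 5] (max |s|=5)
Stage 1 (CLIP -8 4): clip(-4,-8,4)=-4, clip(2,-8,4)=2, clip(2,-8,4)=2, clip(-4,-8,4)=-4, clip(5,-8,4)=4 -> [-4, 2, 2, -4, 4] (max |s|=4)
Stage 2 (OFFSET -2): -4+-2=-6, 2+-2=0, 2+-2=0, -4+-2=-6, 4+-2=2 -> [-6, 0, 0, -6, 2] (max |s|=6)
Stage 3 (SUM): sum[0..0]=-6, sum[0..1]=-6, sum[0..2]=-6, sum[0..3]=-12, sum[0..4]=-10 -> [-6, -6, -6, -12, -10] (max |s|=12)
Overall max amplitude: 12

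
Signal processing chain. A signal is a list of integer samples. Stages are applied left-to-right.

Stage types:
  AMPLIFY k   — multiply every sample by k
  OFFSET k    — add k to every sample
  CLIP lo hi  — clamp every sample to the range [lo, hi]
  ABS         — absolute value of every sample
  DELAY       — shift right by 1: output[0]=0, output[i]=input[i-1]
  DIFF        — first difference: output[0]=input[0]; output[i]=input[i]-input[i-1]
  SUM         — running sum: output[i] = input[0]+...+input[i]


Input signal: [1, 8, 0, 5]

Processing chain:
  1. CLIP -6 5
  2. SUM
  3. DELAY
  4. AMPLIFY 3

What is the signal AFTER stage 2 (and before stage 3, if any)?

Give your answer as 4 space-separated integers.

Answer: 1 6 6 11

Derivation:
Input: [1, 8, 0, 5]
Stage 1 (CLIP -6 5): clip(1,-6,5)=1, clip(8,-6,5)=5, clip(0,-6,5)=0, clip(5,-6,5)=5 -> [1, 5, 0, 5]
Stage 2 (SUM): sum[0..0]=1, sum[0..1]=6, sum[0..2]=6, sum[0..3]=11 -> [1, 6, 6, 11]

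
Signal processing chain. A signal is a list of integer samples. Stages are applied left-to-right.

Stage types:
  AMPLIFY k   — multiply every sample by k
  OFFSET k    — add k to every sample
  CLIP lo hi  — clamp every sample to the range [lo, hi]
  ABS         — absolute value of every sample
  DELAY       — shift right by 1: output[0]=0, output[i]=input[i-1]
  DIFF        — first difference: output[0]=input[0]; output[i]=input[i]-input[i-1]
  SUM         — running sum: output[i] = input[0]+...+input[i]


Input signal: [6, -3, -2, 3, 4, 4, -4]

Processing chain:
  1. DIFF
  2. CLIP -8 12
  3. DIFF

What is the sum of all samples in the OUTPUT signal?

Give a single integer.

Input: [6, -3, -2, 3, 4, 4, -4]
Stage 1 (DIFF): s[0]=6, -3-6=-9, -2--3=1, 3--2=5, 4-3=1, 4-4=0, -4-4=-8 -> [6, -9, 1, 5, 1, 0, -8]
Stage 2 (CLIP -8 12): clip(6,-8,12)=6, clip(-9,-8,12)=-8, clip(1,-8,12)=1, clip(5,-8,12)=5, clip(1,-8,12)=1, clip(0,-8,12)=0, clip(-8,-8,12)=-8 -> [6, -8, 1, 5, 1, 0, -8]
Stage 3 (DIFF): s[0]=6, -8-6=-14, 1--8=9, 5-1=4, 1-5=-4, 0-1=-1, -8-0=-8 -> [6, -14, 9, 4, -4, -1, -8]
Output sum: -8

Answer: -8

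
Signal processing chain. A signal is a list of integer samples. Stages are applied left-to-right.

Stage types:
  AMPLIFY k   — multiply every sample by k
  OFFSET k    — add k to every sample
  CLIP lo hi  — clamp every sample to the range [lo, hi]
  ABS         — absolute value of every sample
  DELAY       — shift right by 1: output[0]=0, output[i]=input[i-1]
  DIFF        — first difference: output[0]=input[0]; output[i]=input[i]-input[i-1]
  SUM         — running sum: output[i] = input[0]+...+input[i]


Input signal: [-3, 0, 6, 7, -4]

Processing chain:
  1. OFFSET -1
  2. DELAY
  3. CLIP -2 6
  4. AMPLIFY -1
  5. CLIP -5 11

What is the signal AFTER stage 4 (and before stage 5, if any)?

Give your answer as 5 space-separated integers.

Answer: 0 2 1 -5 -6

Derivation:
Input: [-3, 0, 6, 7, -4]
Stage 1 (OFFSET -1): -3+-1=-4, 0+-1=-1, 6+-1=5, 7+-1=6, -4+-1=-5 -> [-4, -1, 5, 6, -5]
Stage 2 (DELAY): [0, -4, -1, 5, 6] = [0, -4, -1, 5, 6] -> [0, -4, -1, 5, 6]
Stage 3 (CLIP -2 6): clip(0,-2,6)=0, clip(-4,-2,6)=-2, clip(-1,-2,6)=-1, clip(5,-2,6)=5, clip(6,-2,6)=6 -> [0, -2, -1, 5, 6]
Stage 4 (AMPLIFY -1): 0*-1=0, -2*-1=2, -1*-1=1, 5*-1=-5, 6*-1=-6 -> [0, 2, 1, -5, -6]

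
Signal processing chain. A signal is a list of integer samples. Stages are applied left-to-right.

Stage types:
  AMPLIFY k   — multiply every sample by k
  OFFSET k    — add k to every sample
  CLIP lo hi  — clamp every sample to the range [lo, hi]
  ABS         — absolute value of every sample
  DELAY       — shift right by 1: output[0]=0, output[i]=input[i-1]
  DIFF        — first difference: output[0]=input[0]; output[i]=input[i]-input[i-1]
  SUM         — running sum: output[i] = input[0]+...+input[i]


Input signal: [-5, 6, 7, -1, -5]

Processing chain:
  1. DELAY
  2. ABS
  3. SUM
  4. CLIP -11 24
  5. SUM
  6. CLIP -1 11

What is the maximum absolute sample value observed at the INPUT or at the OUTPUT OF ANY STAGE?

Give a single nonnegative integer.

Answer: 53

Derivation:
Input: [-5, 6, 7, -1, -5] (max |s|=7)
Stage 1 (DELAY): [0, -5, 6, 7, -1] = [0, -5, 6, 7, -1] -> [0, -5, 6, 7, -1] (max |s|=7)
Stage 2 (ABS): |0|=0, |-5|=5, |6|=6, |7|=7, |-1|=1 -> [0, 5, 6, 7, 1] (max |s|=7)
Stage 3 (SUM): sum[0..0]=0, sum[0..1]=5, sum[0..2]=11, sum[0..3]=18, sum[0..4]=19 -> [0, 5, 11, 18, 19] (max |s|=19)
Stage 4 (CLIP -11 24): clip(0,-11,24)=0, clip(5,-11,24)=5, clip(11,-11,24)=11, clip(18,-11,24)=18, clip(19,-11,24)=19 -> [0, 5, 11, 18, 19] (max |s|=19)
Stage 5 (SUM): sum[0..0]=0, sum[0..1]=5, sum[0..2]=16, sum[0..3]=34, sum[0..4]=53 -> [0, 5, 16, 34, 53] (max |s|=53)
Stage 6 (CLIP -1 11): clip(0,-1,11)=0, clip(5,-1,11)=5, clip(16,-1,11)=11, clip(34,-1,11)=11, clip(53,-1,11)=11 -> [0, 5, 11, 11, 11] (max |s|=11)
Overall max amplitude: 53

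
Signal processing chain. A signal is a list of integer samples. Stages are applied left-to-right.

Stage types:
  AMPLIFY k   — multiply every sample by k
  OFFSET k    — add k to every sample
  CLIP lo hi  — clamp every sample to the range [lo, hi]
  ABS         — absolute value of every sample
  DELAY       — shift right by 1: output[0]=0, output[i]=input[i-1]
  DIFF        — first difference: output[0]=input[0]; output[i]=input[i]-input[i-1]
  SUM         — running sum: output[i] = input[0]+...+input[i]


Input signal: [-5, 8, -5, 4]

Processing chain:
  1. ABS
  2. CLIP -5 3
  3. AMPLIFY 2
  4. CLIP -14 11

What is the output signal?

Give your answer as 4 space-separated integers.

Answer: 6 6 6 6

Derivation:
Input: [-5, 8, -5, 4]
Stage 1 (ABS): |-5|=5, |8|=8, |-5|=5, |4|=4 -> [5, 8, 5, 4]
Stage 2 (CLIP -5 3): clip(5,-5,3)=3, clip(8,-5,3)=3, clip(5,-5,3)=3, clip(4,-5,3)=3 -> [3, 3, 3, 3]
Stage 3 (AMPLIFY 2): 3*2=6, 3*2=6, 3*2=6, 3*2=6 -> [6, 6, 6, 6]
Stage 4 (CLIP -14 11): clip(6,-14,11)=6, clip(6,-14,11)=6, clip(6,-14,11)=6, clip(6,-14,11)=6 -> [6, 6, 6, 6]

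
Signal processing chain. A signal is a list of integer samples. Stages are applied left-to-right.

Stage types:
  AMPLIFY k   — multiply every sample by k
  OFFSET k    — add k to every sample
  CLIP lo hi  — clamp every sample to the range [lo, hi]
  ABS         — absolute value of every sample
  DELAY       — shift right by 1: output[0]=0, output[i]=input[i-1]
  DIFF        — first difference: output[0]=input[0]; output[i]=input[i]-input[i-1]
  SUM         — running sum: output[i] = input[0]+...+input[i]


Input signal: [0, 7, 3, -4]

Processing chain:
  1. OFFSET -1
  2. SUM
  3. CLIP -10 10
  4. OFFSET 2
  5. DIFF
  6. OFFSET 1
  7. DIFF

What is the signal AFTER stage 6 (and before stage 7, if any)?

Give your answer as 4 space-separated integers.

Input: [0, 7, 3, -4]
Stage 1 (OFFSET -1): 0+-1=-1, 7+-1=6, 3+-1=2, -4+-1=-5 -> [-1, 6, 2, -5]
Stage 2 (SUM): sum[0..0]=-1, sum[0..1]=5, sum[0..2]=7, sum[0..3]=2 -> [-1, 5, 7, 2]
Stage 3 (CLIP -10 10): clip(-1,-10,10)=-1, clip(5,-10,10)=5, clip(7,-10,10)=7, clip(2,-10,10)=2 -> [-1, 5, 7, 2]
Stage 4 (OFFSET 2): -1+2=1, 5+2=7, 7+2=9, 2+2=4 -> [1, 7, 9, 4]
Stage 5 (DIFF): s[0]=1, 7-1=6, 9-7=2, 4-9=-5 -> [1, 6, 2, -5]
Stage 6 (OFFSET 1): 1+1=2, 6+1=7, 2+1=3, -5+1=-4 -> [2, 7, 3, -4]

Answer: 2 7 3 -4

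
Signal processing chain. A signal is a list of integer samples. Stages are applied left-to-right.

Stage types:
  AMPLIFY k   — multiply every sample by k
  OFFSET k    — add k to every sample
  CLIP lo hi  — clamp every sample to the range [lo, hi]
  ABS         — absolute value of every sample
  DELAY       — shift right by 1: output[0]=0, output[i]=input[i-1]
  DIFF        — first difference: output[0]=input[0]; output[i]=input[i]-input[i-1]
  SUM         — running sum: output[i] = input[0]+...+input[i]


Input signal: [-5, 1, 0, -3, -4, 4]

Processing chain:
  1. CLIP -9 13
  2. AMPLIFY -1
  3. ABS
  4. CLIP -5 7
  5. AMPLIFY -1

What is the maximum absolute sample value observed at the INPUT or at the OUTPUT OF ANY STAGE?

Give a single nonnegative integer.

Answer: 5

Derivation:
Input: [-5, 1, 0, -3, -4, 4] (max |s|=5)
Stage 1 (CLIP -9 13): clip(-5,-9,13)=-5, clip(1,-9,13)=1, clip(0,-9,13)=0, clip(-3,-9,13)=-3, clip(-4,-9,13)=-4, clip(4,-9,13)=4 -> [-5, 1, 0, -3, -4, 4] (max |s|=5)
Stage 2 (AMPLIFY -1): -5*-1=5, 1*-1=-1, 0*-1=0, -3*-1=3, -4*-1=4, 4*-1=-4 -> [5, -1, 0, 3, 4, -4] (max |s|=5)
Stage 3 (ABS): |5|=5, |-1|=1, |0|=0, |3|=3, |4|=4, |-4|=4 -> [5, 1, 0, 3, 4, 4] (max |s|=5)
Stage 4 (CLIP -5 7): clip(5,-5,7)=5, clip(1,-5,7)=1, clip(0,-5,7)=0, clip(3,-5,7)=3, clip(4,-5,7)=4, clip(4,-5,7)=4 -> [5, 1, 0, 3, 4, 4] (max |s|=5)
Stage 5 (AMPLIFY -1): 5*-1=-5, 1*-1=-1, 0*-1=0, 3*-1=-3, 4*-1=-4, 4*-1=-4 -> [-5, -1, 0, -3, -4, -4] (max |s|=5)
Overall max amplitude: 5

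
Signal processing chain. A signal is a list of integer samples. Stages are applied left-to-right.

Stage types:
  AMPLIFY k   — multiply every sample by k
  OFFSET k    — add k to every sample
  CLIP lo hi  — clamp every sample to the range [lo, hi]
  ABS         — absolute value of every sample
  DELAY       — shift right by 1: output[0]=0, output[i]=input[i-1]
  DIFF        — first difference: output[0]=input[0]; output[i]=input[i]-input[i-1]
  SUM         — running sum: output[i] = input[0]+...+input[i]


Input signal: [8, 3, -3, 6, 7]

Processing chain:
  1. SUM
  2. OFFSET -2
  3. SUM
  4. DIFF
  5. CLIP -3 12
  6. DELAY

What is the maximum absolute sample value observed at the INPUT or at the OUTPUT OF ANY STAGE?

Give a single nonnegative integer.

Answer: 52

Derivation:
Input: [8, 3, -3, 6, 7] (max |s|=8)
Stage 1 (SUM): sum[0..0]=8, sum[0..1]=11, sum[0..2]=8, sum[0..3]=14, sum[0..4]=21 -> [8, 11, 8, 14, 21] (max |s|=21)
Stage 2 (OFFSET -2): 8+-2=6, 11+-2=9, 8+-2=6, 14+-2=12, 21+-2=19 -> [6, 9, 6, 12, 19] (max |s|=19)
Stage 3 (SUM): sum[0..0]=6, sum[0..1]=15, sum[0..2]=21, sum[0..3]=33, sum[0..4]=52 -> [6, 15, 21, 33, 52] (max |s|=52)
Stage 4 (DIFF): s[0]=6, 15-6=9, 21-15=6, 33-21=12, 52-33=19 -> [6, 9, 6, 12, 19] (max |s|=19)
Stage 5 (CLIP -3 12): clip(6,-3,12)=6, clip(9,-3,12)=9, clip(6,-3,12)=6, clip(12,-3,12)=12, clip(19,-3,12)=12 -> [6, 9, 6, 12, 12] (max |s|=12)
Stage 6 (DELAY): [0, 6, 9, 6, 12] = [0, 6, 9, 6, 12] -> [0, 6, 9, 6, 12] (max |s|=12)
Overall max amplitude: 52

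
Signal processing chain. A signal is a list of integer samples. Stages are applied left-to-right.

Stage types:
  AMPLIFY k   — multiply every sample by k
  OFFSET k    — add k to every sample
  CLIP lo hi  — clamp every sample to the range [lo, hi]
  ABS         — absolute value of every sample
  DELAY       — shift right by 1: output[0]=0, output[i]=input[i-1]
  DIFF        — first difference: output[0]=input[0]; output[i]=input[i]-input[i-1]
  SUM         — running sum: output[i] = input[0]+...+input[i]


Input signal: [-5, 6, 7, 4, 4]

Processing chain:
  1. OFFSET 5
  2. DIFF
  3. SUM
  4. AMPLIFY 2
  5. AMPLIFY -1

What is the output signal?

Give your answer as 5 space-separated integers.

Answer: 0 -22 -24 -18 -18

Derivation:
Input: [-5, 6, 7, 4, 4]
Stage 1 (OFFSET 5): -5+5=0, 6+5=11, 7+5=12, 4+5=9, 4+5=9 -> [0, 11, 12, 9, 9]
Stage 2 (DIFF): s[0]=0, 11-0=11, 12-11=1, 9-12=-3, 9-9=0 -> [0, 11, 1, -3, 0]
Stage 3 (SUM): sum[0..0]=0, sum[0..1]=11, sum[0..2]=12, sum[0..3]=9, sum[0..4]=9 -> [0, 11, 12, 9, 9]
Stage 4 (AMPLIFY 2): 0*2=0, 11*2=22, 12*2=24, 9*2=18, 9*2=18 -> [0, 22, 24, 18, 18]
Stage 5 (AMPLIFY -1): 0*-1=0, 22*-1=-22, 24*-1=-24, 18*-1=-18, 18*-1=-18 -> [0, -22, -24, -18, -18]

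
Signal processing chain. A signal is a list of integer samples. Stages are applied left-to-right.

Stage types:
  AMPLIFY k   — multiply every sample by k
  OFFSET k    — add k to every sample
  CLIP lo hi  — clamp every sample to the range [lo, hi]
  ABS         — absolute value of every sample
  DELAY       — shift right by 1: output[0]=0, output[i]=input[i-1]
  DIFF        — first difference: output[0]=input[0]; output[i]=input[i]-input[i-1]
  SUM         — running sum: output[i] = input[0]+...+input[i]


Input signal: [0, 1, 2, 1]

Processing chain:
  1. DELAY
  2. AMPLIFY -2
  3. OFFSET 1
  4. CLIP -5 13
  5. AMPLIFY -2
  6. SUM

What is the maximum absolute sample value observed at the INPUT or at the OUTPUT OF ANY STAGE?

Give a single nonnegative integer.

Answer: 6

Derivation:
Input: [0, 1, 2, 1] (max |s|=2)
Stage 1 (DELAY): [0, 0, 1, 2] = [0, 0, 1, 2] -> [0, 0, 1, 2] (max |s|=2)
Stage 2 (AMPLIFY -2): 0*-2=0, 0*-2=0, 1*-2=-2, 2*-2=-4 -> [0, 0, -2, -4] (max |s|=4)
Stage 3 (OFFSET 1): 0+1=1, 0+1=1, -2+1=-1, -4+1=-3 -> [1, 1, -1, -3] (max |s|=3)
Stage 4 (CLIP -5 13): clip(1,-5,13)=1, clip(1,-5,13)=1, clip(-1,-5,13)=-1, clip(-3,-5,13)=-3 -> [1, 1, -1, -3] (max |s|=3)
Stage 5 (AMPLIFY -2): 1*-2=-2, 1*-2=-2, -1*-2=2, -3*-2=6 -> [-2, -2, 2, 6] (max |s|=6)
Stage 6 (SUM): sum[0..0]=-2, sum[0..1]=-4, sum[0..2]=-2, sum[0..3]=4 -> [-2, -4, -2, 4] (max |s|=4)
Overall max amplitude: 6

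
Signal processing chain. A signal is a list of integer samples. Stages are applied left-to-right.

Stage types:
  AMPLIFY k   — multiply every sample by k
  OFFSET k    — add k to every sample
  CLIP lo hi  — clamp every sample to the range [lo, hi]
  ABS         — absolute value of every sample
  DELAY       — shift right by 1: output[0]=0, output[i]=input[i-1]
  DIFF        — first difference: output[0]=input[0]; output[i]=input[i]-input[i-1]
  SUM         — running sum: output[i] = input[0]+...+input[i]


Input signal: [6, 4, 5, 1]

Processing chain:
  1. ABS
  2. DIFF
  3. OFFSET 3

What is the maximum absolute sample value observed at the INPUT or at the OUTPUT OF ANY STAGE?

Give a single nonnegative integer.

Input: [6, 4, 5, 1] (max |s|=6)
Stage 1 (ABS): |6|=6, |4|=4, |5|=5, |1|=1 -> [6, 4, 5, 1] (max |s|=6)
Stage 2 (DIFF): s[0]=6, 4-6=-2, 5-4=1, 1-5=-4 -> [6, -2, 1, -4] (max |s|=6)
Stage 3 (OFFSET 3): 6+3=9, -2+3=1, 1+3=4, -4+3=-1 -> [9, 1, 4, -1] (max |s|=9)
Overall max amplitude: 9

Answer: 9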